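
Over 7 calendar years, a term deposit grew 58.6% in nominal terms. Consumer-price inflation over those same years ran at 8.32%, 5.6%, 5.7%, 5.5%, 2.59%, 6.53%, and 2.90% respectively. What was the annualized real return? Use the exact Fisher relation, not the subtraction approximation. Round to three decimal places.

1.445%

Cumulative inflation factor: 1.0832 × 1.056 × 1.057 × 1.055 × 1.0259 × 1.0653 × 1.0290 ≈ 1.43447.
Nominal growth factor: 1.58600. Real growth factor = 1.58600 / 1.43447 ≈ 1.10563.
Annualized: 1.10563^(1/7) − 1 ≈ 0.01445.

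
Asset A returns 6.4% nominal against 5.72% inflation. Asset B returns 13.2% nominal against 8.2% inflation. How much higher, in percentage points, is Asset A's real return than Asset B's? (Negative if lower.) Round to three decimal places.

-3.978

Asset A real return: 1.064/1.0572 − 1 = 0.6432%.
Asset B real return: 1.132/1.082 − 1 = 4.6211%.
Difference: 0.6432 − 4.6211 = -3.9779 pp.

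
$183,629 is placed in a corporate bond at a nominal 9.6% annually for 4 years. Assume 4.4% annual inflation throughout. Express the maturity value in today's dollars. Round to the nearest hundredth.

Nominal value at maturity: $183,629 × (1 + 9.6%)^4 ≈ $264,961.93.
Price-level factor over 4 years: (1 + 4.4%)^4 ≈ 1.1879604841.
The maturity value deflated by that factor is the answer in today's purchasing power.

$223,039.35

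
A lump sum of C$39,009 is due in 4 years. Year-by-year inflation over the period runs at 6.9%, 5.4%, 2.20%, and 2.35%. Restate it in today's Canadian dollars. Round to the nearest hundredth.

C$33,098.46

Price-level factor over 4 years: 1.069 × 1.054 × 1.0220 × 1.0235 ≈ 1.1785745503.
Purchasing power today: C$39,009 divided by that factor.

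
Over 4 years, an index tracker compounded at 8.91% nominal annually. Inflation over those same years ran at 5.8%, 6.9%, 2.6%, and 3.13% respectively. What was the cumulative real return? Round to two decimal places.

Cumulative inflation factor: 1.058 × 1.069 × 1.026 × 1.0313 ≈ 1.19673.
Nominal growth factor: 1.40693. Real growth factor = 1.40693 / 1.19673 ≈ 1.17564.
Total real return ≈ 17.5643%.

17.56%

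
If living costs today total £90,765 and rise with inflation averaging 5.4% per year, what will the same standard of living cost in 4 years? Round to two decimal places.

£112,016.21

Cumulative price-level factor: (1+5.4%)^4 ≈ 1.2341343591.
The nominal amount required is £90,765 scaled up by that factor.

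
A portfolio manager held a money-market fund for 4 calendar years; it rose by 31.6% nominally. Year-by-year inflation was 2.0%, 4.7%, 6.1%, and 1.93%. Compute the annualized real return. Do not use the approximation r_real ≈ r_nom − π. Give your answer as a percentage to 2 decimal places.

Cumulative inflation factor: 1.020 × 1.047 × 1.061 × 1.0193 ≈ 1.15495.
Nominal growth factor: 1.31600. Real growth factor = 1.31600 / 1.15495 ≈ 1.13944.
Annualized: 1.13944^(1/4) − 1 ≈ 0.03317.

3.32%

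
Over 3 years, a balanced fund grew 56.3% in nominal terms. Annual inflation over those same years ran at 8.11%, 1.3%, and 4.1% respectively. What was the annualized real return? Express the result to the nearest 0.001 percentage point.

Cumulative inflation factor: 1.0811 × 1.013 × 1.041 ≈ 1.14006.
Nominal growth factor: 1.56300. Real growth factor = 1.56300 / 1.14006 ≈ 1.37099.
Annualized: 1.37099^(1/3) − 1 ≈ 0.11091.

11.091%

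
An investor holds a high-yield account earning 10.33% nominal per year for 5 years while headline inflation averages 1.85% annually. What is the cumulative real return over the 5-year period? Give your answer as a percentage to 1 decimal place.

49.2%

The annual real rate is (1+10.33%)/(1+1.85%) − 1 = 8.3260%.
Compounded over 5 years: (1 + 0.083260)^5 − 1 ≈ 0.49164.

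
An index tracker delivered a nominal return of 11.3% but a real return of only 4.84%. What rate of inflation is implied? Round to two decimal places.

6.16%

From (1+r_nom) = (1+r_real)(1+π), we get 1+π = (1 + 11.3%)/(1 + 4.84%) = 1.113/1.0484 ≈ 1.06162.
So π ≈ 6.1618%.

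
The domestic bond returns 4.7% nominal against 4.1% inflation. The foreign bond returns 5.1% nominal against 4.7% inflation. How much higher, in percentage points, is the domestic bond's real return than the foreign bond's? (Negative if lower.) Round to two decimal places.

0.19

The domestic bond real return: 1.047/1.041 − 1 = 0.576%.
The foreign bond real return: 1.051/1.047 − 1 = 0.382%.
Difference: 0.576 − 0.382 = 0.194 pp.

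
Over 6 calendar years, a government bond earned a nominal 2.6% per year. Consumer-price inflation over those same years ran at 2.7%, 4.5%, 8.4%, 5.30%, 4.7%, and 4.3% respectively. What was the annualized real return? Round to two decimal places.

Cumulative inflation factor: 1.027 × 1.045 × 1.084 × 1.0530 × 1.047 × 1.043 ≈ 1.33775.
Nominal growth factor: 1.16650. Real growth factor = 1.16650 / 1.33775 ≈ 0.87198.
Annualized: 0.87198^(1/6) − 1 ≈ -0.02257.

-2.26%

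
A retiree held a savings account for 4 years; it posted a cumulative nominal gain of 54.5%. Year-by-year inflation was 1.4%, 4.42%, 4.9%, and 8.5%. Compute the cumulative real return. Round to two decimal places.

Cumulative inflation factor: 1.014 × 1.0442 × 1.049 × 1.085 ≈ 1.20511.
Nominal growth factor: 1.54500. Real growth factor = 1.54500 / 1.20511 ≈ 1.28204.
Total real return ≈ 28.2040%.

28.20%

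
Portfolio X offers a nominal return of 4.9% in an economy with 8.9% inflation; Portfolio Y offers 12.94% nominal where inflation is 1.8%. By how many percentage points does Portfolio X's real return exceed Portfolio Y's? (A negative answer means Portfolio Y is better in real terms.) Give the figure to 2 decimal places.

Portfolio X real return: 1.049/1.089 − 1 = -3.673%.
Portfolio Y real return: 1.1294/1.018 − 1 = 10.943%.
Difference: -3.673 − 10.943 = -14.616 pp.

-14.62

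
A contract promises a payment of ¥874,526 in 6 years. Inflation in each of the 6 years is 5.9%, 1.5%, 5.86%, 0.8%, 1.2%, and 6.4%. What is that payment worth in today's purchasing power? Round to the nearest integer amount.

¥708,103

Price-level factor over 6 years: 1.059 × 1.015 × 1.0586 × 1.008 × 1.012 × 1.064 ≈ 1.2350273196.
Purchasing power today: ¥874,526 divided by that factor.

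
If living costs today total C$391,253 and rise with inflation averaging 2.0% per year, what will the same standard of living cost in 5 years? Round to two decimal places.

Cumulative price-level factor: (1+2.0%)^5 = 1.1040808032.
Multiplying C$391,253 by the price-level factor gives the future nominal sum.

C$431,974.93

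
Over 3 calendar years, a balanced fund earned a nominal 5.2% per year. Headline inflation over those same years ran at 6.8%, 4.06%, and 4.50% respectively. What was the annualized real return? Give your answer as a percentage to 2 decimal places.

0.08%

Cumulative inflation factor: 1.068 × 1.0406 × 1.0450 ≈ 1.16137.
Nominal growth factor: 1.16425. Real growth factor = 1.16425 / 1.16137 ≈ 1.00248.
Annualized: 1.00248^(1/3) − 1 ≈ 0.00083.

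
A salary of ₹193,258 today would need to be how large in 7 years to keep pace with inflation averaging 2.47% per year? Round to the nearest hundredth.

₹229,252.79

Cumulative price-level factor: (1+2.47%)^7 ≈ 1.1862525348.
Multiplying ₹193,258 by the price-level factor gives the future nominal sum.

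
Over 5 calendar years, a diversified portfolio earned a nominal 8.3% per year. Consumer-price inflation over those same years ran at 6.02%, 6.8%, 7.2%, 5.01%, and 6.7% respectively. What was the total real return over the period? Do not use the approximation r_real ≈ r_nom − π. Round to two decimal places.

9.55%

Cumulative inflation factor: 1.0602 × 1.068 × 1.072 × 1.0501 × 1.067 ≈ 1.36003.
Nominal growth factor: 1.48985. Real growth factor = 1.48985 / 1.36003 ≈ 1.09545.
Total real return ≈ 9.5452%.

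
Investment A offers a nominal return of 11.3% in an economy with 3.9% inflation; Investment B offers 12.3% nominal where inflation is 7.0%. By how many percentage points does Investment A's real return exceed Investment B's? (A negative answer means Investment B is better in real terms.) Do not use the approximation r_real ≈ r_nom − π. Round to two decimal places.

2.17

Investment A real return: 1.113/1.039 − 1 = 7.122%.
Investment B real return: 1.123/1.070 − 1 = 4.953%.
Difference: 7.122 − 4.953 = 2.169 pp.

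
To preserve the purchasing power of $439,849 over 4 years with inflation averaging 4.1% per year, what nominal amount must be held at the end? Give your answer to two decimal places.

$516,543.06

Cumulative price-level factor: (1+4.1%)^4 ≈ 1.1743645098.
The nominal amount required is $439,849 scaled up by that factor.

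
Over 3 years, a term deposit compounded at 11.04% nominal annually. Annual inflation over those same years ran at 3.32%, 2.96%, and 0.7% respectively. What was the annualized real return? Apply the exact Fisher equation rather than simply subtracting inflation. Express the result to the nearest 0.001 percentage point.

Cumulative inflation factor: 1.0332 × 1.0296 × 1.007 ≈ 1.07123.
Nominal growth factor: 1.36911. Real growth factor = 1.36911 / 1.07123 ≈ 1.27807.
Annualized: 1.27807^(1/3) − 1 ≈ 0.08522.

8.522%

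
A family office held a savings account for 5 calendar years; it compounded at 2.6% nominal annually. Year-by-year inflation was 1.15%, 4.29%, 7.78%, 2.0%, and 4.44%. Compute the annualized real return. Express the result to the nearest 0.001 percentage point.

-1.257%

Cumulative inflation factor: 1.0115 × 1.0429 × 1.0778 × 1.020 × 1.0444 ≈ 1.21119.
Nominal growth factor: 1.13694. Real growth factor = 1.13694 / 1.21119 ≈ 0.93869.
Annualized: 0.93869^(1/5) − 1 ≈ -0.01257.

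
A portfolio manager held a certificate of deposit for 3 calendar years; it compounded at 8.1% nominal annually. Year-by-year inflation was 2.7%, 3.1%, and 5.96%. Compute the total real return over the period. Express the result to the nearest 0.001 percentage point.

12.592%

Cumulative inflation factor: 1.027 × 1.031 × 1.0596 ≈ 1.12194.
Nominal growth factor: 1.26321. Real growth factor = 1.26321 / 1.12194 ≈ 1.12592.
Total real return ≈ 12.5916%.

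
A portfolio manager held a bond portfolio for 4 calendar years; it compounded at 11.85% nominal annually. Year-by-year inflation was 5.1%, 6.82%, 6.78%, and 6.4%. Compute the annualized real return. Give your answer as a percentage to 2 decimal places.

5.25%

Cumulative inflation factor: 1.051 × 1.0682 × 1.0678 × 1.064 ≈ 1.27552.
Nominal growth factor: 1.56511. Real growth factor = 1.56511 / 1.27552 ≈ 1.22704.
Annualized: 1.22704^(1/4) − 1 ≈ 0.05248.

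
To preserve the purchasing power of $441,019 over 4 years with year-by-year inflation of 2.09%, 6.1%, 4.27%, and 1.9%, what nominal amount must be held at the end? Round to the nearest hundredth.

$507,562.40

Cumulative price-level factor: 1.0209 × 1.061 × 1.0427 × 1.019 ≈ 1.1508855711.
The nominal amount required is $441,019 scaled up by that factor.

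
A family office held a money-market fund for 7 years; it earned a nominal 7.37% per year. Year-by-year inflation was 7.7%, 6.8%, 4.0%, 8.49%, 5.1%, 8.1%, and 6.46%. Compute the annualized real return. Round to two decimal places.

Cumulative inflation factor: 1.077 × 1.068 × 1.040 × 1.0849 × 1.051 × 1.081 × 1.0646 ≈ 1.56973.
Nominal growth factor: 1.64506. Real growth factor = 1.64506 / 1.56973 ≈ 1.04799.
Annualized: 1.04799^(1/7) − 1 ≈ 0.00672.

0.67%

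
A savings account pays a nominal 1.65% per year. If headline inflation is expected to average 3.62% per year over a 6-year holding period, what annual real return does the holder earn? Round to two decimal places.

With constant rates the annual real return is the same each year: (1+1.65%)/(1+3.62%) − 1 = -0.01901.

-1.90%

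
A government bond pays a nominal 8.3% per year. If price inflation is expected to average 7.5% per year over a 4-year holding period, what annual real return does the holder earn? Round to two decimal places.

0.74%

With constant rates the annual real return is the same each year: (1+8.3%)/(1+7.5%) − 1 = 0.00744.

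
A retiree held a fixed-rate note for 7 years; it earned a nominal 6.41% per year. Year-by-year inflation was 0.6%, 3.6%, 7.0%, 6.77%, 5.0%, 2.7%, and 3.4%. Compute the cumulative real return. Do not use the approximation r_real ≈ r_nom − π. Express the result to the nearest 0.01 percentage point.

Cumulative inflation factor: 1.006 × 1.036 × 1.070 × 1.0677 × 1.050 × 1.027 × 1.034 ≈ 1.32761.
Nominal growth factor: 1.54482. Real growth factor = 1.54482 / 1.32761 ≈ 1.16361.
Total real return ≈ 16.3606%.

16.36%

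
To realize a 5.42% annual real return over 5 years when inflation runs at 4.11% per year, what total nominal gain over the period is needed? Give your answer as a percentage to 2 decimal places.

Required annual nominal rate: (1+5.42%)(1+4.11%) − 1 = 9.752762%.
Cumulative over 5 years: (1 + 0.09752762)^5 − 1 ≈ 0.59249.

59.25%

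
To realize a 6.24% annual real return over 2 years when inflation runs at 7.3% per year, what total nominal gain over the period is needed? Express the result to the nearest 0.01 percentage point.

29.95%

Required annual nominal rate: (1+6.24%)(1+7.3%) − 1 = 13.99552%.
Cumulative over 2 years: (1 + 0.1399552)^2 − 1 ≈ 0.29950.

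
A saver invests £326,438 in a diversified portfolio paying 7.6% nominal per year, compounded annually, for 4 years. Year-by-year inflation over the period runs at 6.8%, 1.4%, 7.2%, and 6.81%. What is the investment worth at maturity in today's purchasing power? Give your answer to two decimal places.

£352,885.56

Nominal value at maturity: £326,438 × (1 + 7.6%)^4 ≈ £437,572.27.
Price-level factor over 4 years: 1.068 × 1.014 × 1.072 × 1.0681 ≈ 1.2399835054.
The maturity value deflated by that factor is the answer in today's purchasing power.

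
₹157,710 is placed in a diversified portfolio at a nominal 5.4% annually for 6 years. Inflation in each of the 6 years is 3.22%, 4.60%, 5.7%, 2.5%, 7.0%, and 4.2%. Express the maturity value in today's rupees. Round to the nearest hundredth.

Nominal value at maturity: ₹157,710 × (1 + 5.4%)^6 ≈ ₹216,223.50.
Price-level factor over 6 years: 1.0322 × 1.0460 × 1.057 × 1.025 × 1.070 × 1.042 ≈ 1.3042050834.
The maturity value deflated by that factor is the answer in today's purchasing power.

₹165,789.49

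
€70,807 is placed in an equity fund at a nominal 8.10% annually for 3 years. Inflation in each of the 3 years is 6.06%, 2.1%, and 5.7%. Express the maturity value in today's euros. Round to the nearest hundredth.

€78,144.95

Nominal value at maturity: €70,807 × (1 + 8.10%)^3 ≈ €89,444.42.
Price-level factor over 3 years: 1.0606 × 1.021 × 1.057 = 1.1445963382.
Dividing the nominal maturity value by the price-level factor gives the value in today's money.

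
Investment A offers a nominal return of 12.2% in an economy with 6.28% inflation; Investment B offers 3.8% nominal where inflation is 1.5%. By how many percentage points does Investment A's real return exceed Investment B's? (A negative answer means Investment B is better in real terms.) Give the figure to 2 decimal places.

Investment A real return: 1.122/1.0628 − 1 = 5.570%.
Investment B real return: 1.038/1.015 − 1 = 2.266%.
Difference: 5.570 − 2.266 = 3.304 pp.

3.30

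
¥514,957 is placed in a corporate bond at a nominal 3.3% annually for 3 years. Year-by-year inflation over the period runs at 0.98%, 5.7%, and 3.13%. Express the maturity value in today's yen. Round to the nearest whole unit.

¥515,676

Nominal value at maturity: ¥514,957 × (1 + 3.3%)^3 ≈ ¥567,639.
Price-level factor over 3 years: 1.0098 × 1.057 × 1.0313 ≈ 1.1007669242.
The maturity value deflated by that factor is the answer in today's purchasing power.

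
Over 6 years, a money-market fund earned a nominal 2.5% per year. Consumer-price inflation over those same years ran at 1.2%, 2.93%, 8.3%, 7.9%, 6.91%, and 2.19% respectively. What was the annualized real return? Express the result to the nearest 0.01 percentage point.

Cumulative inflation factor: 1.012 × 1.0293 × 1.083 × 1.079 × 1.0691 × 1.0219 ≈ 1.32984.
Nominal growth factor: 1.15969. Real growth factor = 1.15969 / 1.32984 ≈ 0.87206.
Annualized: 0.87206^(1/6) − 1 ≈ -0.02256.

-2.26%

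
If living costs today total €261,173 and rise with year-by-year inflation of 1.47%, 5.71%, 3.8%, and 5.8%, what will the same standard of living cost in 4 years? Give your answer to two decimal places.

Cumulative price-level factor: 1.0147 × 1.0571 × 1.038 × 1.058 ≈ 1.1779768467.
The nominal amount required is €261,173 scaled up by that factor.

€307,655.75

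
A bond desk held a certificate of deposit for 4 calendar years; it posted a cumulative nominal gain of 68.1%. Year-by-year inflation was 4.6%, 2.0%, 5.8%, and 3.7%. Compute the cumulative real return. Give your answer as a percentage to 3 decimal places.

43.606%

Cumulative inflation factor: 1.046 × 1.020 × 1.058 × 1.037 ≈ 1.17057.
Nominal growth factor: 1.68100. Real growth factor = 1.68100 / 1.17057 ≈ 1.43606.
Total real return ≈ 43.6056%.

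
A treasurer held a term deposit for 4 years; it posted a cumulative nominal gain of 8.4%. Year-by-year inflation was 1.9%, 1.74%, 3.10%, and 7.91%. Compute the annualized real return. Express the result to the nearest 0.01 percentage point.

Cumulative inflation factor: 1.019 × 1.0174 × 1.0310 × 1.0791 ≈ 1.15342.
Nominal growth factor: 1.08400. Real growth factor = 1.08400 / 1.15342 ≈ 0.93982.
Annualized: 0.93982^(1/4) − 1 ≈ -0.01540.

-1.54%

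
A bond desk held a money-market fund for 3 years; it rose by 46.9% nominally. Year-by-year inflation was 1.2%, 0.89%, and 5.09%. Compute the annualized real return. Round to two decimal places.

11.04%

Cumulative inflation factor: 1.012 × 1.0089 × 1.0509 ≈ 1.07298.
Nominal growth factor: 1.46900. Real growth factor = 1.46900 / 1.07298 ≈ 1.36909.
Annualized: 1.36909^(1/3) − 1 ≈ 0.11039.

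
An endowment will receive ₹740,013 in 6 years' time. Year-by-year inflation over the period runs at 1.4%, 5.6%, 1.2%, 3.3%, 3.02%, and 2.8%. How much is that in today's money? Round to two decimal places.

Price-level factor over 6 years: 1.014 × 1.056 × 1.012 × 1.033 × 1.0302 × 1.028 ≈ 1.1854885601.
Purchasing power today: ₹740,013 divided by that factor.

₹624,226.18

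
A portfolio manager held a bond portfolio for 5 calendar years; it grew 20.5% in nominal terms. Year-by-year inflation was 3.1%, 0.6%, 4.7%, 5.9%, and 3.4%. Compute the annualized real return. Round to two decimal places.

Cumulative inflation factor: 1.031 × 1.006 × 1.047 × 1.059 × 1.034 ≈ 1.18910.
Nominal growth factor: 1.20500. Real growth factor = 1.20500 / 1.18910 ≈ 1.01337.
Annualized: 1.01337^(1/5) − 1 ≈ 0.00266.

0.27%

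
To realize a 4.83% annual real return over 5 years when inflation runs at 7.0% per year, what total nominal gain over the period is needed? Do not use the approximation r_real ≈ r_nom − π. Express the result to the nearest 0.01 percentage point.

Required annual nominal rate: (1+4.83%)(1+7.0%) − 1 = 12.1681%.
Cumulative over 5 years: (1 + 0.121681)^5 − 1 ≈ 0.77561.

77.56%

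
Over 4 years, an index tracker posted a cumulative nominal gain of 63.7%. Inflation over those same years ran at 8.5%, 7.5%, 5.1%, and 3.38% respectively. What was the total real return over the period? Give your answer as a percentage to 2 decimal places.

Cumulative inflation factor: 1.085 × 1.075 × 1.051 × 1.0338 ≈ 1.26729.
Nominal growth factor: 1.63700. Real growth factor = 1.63700 / 1.26729 ≈ 1.29173.
Total real return ≈ 29.1728%.

29.17%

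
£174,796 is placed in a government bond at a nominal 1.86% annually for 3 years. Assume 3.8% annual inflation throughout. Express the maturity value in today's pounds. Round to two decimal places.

£165,177.33

Nominal value at maturity: £174,796 × (1 + 1.86%)^3 ≈ £184,732.16.
Price-level factor over 3 years: (1 + 3.8%)^3 = 1.118386872.
The maturity value deflated by that factor is the answer in today's purchasing power.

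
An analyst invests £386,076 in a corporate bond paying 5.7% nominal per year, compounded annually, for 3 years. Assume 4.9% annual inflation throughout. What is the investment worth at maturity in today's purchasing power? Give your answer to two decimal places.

Nominal value at maturity: £386,076 × (1 + 5.7%)^3 ≈ £455,929.58.
Price-level factor over 3 years: (1 + 4.9%)^3 = 1.154320649.
The maturity value deflated by that factor is the answer in today's purchasing power.

£394,976.54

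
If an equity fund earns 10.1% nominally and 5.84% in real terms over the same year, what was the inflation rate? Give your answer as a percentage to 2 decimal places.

From (1+r_nom) = (1+r_real)(1+π), we get 1+π = (1 + 10.1%)/(1 + 5.84%) = 1.101/1.0584 ≈ 1.04025.
So π ≈ 4.0249%.

4.02%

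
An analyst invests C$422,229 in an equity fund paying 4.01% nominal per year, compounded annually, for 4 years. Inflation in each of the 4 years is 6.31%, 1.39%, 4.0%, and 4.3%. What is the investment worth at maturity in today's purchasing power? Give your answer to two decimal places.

C$422,631.20

Nominal value at maturity: C$422,229 × (1 + 4.01%)^4 ≈ C$494,138.22.
Price-level factor over 4 years: 1.0631 × 1.0139 × 1.040 × 1.043 ≈ 1.1691948371.
Dividing the nominal maturity value by the price-level factor gives the value in today's money.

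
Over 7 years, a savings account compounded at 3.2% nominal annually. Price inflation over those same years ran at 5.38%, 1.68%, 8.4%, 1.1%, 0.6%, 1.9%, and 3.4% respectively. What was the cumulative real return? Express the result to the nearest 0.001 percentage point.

Cumulative inflation factor: 1.0538 × 1.0168 × 1.084 × 1.011 × 1.006 × 1.019 × 1.034 ≈ 1.24471.
Nominal growth factor: 1.24669. Real growth factor = 1.24669 / 1.24471 ≈ 1.00159.
Total real return ≈ 0.1592%.

0.159%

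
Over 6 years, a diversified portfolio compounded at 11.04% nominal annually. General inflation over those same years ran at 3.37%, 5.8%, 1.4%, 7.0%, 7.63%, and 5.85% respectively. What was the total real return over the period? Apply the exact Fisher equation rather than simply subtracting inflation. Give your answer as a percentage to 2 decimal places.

Cumulative inflation factor: 1.0337 × 1.058 × 1.014 × 1.070 × 1.0763 × 1.0585 ≈ 1.35184.
Nominal growth factor: 1.87446. Real growth factor = 1.87446 / 1.35184 ≈ 1.38660.
Total real return ≈ 38.6598%.

38.66%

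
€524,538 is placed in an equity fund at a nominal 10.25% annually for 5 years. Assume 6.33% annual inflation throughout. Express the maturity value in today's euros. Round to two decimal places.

€628,623.88

Nominal value at maturity: €524,538 × (1 + 10.25%)^5 ≈ €854,417.13.
Price-level factor over 5 years: (1 + 6.33%)^5 ≈ 1.3591865535.
The maturity value deflated by that factor is the answer in today's purchasing power.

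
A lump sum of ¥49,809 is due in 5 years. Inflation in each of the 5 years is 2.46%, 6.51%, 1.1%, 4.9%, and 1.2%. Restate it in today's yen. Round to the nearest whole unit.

Price-level factor over 5 years: 1.0246 × 1.0651 × 1.011 × 1.049 × 1.012 ≈ 1.1712561722.
Purchasing power today: ¥49,809 divided by that factor.

¥42,526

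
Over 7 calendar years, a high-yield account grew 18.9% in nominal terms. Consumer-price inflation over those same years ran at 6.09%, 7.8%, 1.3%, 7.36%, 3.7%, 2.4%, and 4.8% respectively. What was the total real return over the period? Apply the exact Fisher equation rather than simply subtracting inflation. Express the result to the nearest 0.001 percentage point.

-14.099%

Cumulative inflation factor: 1.0609 × 1.078 × 1.013 × 1.0736 × 1.037 × 1.024 × 1.048 ≈ 1.38416.
Nominal growth factor: 1.18900. Real growth factor = 1.18900 / 1.38416 ≈ 0.85901.
Total real return ≈ -14.0993%.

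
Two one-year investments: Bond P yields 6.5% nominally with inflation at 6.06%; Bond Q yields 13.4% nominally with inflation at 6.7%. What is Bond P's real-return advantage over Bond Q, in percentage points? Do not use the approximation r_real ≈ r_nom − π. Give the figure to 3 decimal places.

-5.864

Bond P real return: 1.065/1.0606 − 1 = 0.4149%.
Bond Q real return: 1.134/1.067 − 1 = 6.2793%.
Difference: 0.4149 − 6.2793 = -5.8644 pp.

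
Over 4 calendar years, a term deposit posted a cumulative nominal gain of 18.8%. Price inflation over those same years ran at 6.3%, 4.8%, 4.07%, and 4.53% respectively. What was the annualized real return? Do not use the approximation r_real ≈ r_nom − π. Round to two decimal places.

-0.50%

Cumulative inflation factor: 1.063 × 1.048 × 1.0407 × 1.0453 ≈ 1.21188.
Nominal growth factor: 1.18800. Real growth factor = 1.18800 / 1.21188 ≈ 0.98029.
Annualized: 0.98029^(1/4) − 1 ≈ -0.00496.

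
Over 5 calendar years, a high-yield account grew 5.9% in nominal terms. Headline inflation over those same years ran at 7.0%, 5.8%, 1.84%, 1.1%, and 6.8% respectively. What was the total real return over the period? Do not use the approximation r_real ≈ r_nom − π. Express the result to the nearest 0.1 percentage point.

Cumulative inflation factor: 1.070 × 1.058 × 1.0184 × 1.011 × 1.068 ≈ 1.24483.
Nominal growth factor: 1.05900. Real growth factor = 1.05900 / 1.24483 ≈ 0.85072.
Total real return ≈ -14.9282%.

-14.9%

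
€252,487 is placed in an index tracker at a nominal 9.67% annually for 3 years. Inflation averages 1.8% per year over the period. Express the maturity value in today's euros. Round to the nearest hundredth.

€315,688.83

Nominal value at maturity: €252,487 × (1 + 9.67%)^3 ≈ €333,044.72.
Price-level factor over 3 years: (1 + 1.8%)^3 = 1.054977832.
The maturity value deflated by that factor is the answer in today's purchasing power.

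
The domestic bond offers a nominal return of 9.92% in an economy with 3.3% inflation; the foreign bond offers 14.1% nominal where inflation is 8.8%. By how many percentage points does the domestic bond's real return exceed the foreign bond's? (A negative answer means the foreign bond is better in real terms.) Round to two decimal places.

The domestic bond real return: 1.0992/1.033 − 1 = 6.409%.
The foreign bond real return: 1.141/1.088 − 1 = 4.871%.
Difference: 6.409 − 4.871 = 1.538 pp.

1.54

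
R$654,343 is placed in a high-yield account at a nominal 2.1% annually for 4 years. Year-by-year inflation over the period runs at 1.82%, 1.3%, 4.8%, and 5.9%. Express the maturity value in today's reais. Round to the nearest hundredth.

R$621,167.39

Nominal value at maturity: R$654,343 × (1 + 2.1%)^4 ≈ R$711,063.57.
Price-level factor over 4 years: 1.0182 × 1.013 × 1.048 × 1.059 ≈ 1.1447213447.
The maturity value deflated by that factor is the answer in today's purchasing power.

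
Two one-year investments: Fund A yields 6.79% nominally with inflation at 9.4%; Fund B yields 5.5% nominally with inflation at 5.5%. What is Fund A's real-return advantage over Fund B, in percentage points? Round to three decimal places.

-2.386

Fund A real return: 1.0679/1.094 − 1 = -2.3857%.
Fund B real return: 1.055/1.055 − 1 = 0.0000%.
Difference: -2.3857 − 0.0000 = -2.3857 pp.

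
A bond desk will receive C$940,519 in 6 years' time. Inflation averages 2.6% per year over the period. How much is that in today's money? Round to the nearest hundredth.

Price-level factor over 6 years: (1 + 2.6%)^6 ≈ 1.1664984462.
Purchasing power today: C$940,519 divided by that factor.

C$806,275.40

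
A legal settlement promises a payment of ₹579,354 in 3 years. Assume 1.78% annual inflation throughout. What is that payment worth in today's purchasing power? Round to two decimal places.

₹549,486.05

Price-level factor over 3 years: (1 + 1.78%)^3 ≈ 1.0543561598.
Purchasing power today: ₹579,354 divided by that factor.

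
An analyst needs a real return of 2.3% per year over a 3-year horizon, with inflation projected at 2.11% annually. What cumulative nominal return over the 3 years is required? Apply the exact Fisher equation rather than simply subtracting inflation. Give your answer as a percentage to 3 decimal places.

13.981%

Required annual nominal rate: (1+2.3%)(1+2.11%) − 1 = 4.45853%.
Cumulative over 3 years: (1 + 0.0445853)^3 − 1 ≈ 0.13981.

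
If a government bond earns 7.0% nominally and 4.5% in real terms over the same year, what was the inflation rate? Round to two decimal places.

From (1+r_nom) = (1+r_real)(1+π), we get 1+π = (1 + 7.0%)/(1 + 4.5%) = 1.070/1.045 ≈ 1.02392.
So π ≈ 2.3923%.

2.39%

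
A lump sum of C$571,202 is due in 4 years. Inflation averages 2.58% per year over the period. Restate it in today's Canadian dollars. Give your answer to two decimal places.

Price-level factor over 4 years: (1 + 2.58%)^4 ≈ 1.1072629771.
Purchasing power today: C$571,202 divided by that factor.

C$515,868.42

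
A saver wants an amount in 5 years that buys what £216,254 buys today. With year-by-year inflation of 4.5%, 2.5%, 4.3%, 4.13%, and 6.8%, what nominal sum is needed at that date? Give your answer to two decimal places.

£268,680.24

Cumulative price-level factor: 1.045 × 1.025 × 1.043 × 1.0413 × 1.068 ≈ 1.2424290157.
Multiplying £216,254 by the price-level factor gives the future nominal sum.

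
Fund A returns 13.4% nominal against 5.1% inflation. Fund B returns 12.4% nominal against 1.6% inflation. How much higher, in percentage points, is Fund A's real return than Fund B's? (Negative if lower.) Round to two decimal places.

-2.73

Fund A real return: 1.134/1.051 − 1 = 7.897%.
Fund B real return: 1.124/1.016 − 1 = 10.630%.
Difference: 7.897 − 10.630 = -2.733 pp.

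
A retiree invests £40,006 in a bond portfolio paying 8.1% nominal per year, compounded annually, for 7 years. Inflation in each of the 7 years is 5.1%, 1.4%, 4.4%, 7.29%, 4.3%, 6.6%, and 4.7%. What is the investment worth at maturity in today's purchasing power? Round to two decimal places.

Nominal value at maturity: £40,006 × (1 + 8.1%)^7 ≈ £69,008.88.
Price-level factor over 7 years: 1.051 × 1.014 × 1.044 × 1.0729 × 1.043 × 1.066 × 1.047 ≈ 1.3895961743.
Dividing the nominal maturity value by the price-level factor gives the value in today's money.

£49,661.10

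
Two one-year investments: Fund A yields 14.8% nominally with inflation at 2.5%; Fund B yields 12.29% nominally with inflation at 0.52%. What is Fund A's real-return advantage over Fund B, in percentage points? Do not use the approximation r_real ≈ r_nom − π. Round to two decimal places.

Fund A real return: 1.148/1.025 − 1 = 12.000%.
Fund B real return: 1.1229/1.0052 − 1 = 11.709%.
Difference: 12.000 − 11.709 = 0.291 pp.

0.29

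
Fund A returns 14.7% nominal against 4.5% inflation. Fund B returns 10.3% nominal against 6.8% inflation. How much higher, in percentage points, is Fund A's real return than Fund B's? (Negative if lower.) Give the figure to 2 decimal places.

Fund A real return: 1.147/1.045 − 1 = 9.761%.
Fund B real return: 1.103/1.068 − 1 = 3.277%.
Difference: 9.761 − 3.277 = 6.484 pp.

6.48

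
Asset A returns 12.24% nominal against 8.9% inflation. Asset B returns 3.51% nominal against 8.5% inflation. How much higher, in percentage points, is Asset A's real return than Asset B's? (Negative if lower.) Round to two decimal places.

7.67

Asset A real return: 1.1224/1.089 − 1 = 3.067%.
Asset B real return: 1.0351/1.085 − 1 = -4.599%.
Difference: 3.067 − (-4.599) = 7.666 pp.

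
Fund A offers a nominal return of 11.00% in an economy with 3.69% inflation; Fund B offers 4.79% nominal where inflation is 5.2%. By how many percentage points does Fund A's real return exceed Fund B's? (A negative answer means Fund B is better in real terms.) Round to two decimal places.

7.44

Fund A real return: 1.1100/1.0369 − 1 = 7.050%.
Fund B real return: 1.0479/1.052 − 1 = -0.390%.
Difference: 7.050 − (-0.390) = 7.440 pp.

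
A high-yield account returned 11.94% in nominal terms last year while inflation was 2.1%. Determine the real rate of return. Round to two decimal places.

Real return via the Fisher equation: (1 + 11.94%)/(1 + 2.1%) − 1 = 1.1194/1.021 − 1 ≈ 0.09638.

9.64%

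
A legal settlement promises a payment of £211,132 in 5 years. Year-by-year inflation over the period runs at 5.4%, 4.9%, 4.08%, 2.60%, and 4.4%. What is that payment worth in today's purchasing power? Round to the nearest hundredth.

Price-level factor over 5 years: 1.054 × 1.049 × 1.0408 × 1.0260 × 1.044 ≈ 1.2326257670.
Purchasing power today: £211,132 divided by that factor.

£171,286.38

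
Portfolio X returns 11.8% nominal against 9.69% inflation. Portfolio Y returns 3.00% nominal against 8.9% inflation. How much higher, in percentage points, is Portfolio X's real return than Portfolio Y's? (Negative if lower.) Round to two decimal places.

7.34

Portfolio X real return: 1.118/1.0969 − 1 = 1.924%.
Portfolio Y real return: 1.0300/1.089 − 1 = -5.418%.
Difference: 1.924 − (-5.418) = 7.342 pp.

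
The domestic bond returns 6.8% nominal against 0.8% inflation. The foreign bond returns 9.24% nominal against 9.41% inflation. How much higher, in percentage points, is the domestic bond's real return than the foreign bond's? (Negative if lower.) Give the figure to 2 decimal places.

The domestic bond real return: 1.068/1.008 − 1 = 5.952%.
The foreign bond real return: 1.0924/1.0941 − 1 = -0.155%.
Difference: 5.952 − (-0.155) = 6.107 pp.

6.11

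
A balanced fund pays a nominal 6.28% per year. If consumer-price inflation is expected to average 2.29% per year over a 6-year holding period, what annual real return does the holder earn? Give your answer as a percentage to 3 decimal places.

3.901%

With constant rates the annual real return is the same each year: (1+6.28%)/(1+2.29%) − 1 = 0.03901.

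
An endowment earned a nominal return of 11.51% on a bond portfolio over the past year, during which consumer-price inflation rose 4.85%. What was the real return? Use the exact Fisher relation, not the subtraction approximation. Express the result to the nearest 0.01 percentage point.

Real return via the Fisher equation: (1 + 11.51%)/(1 + 4.85%) − 1 = 1.1151/1.0485 − 1 ≈ 0.06352.

6.35%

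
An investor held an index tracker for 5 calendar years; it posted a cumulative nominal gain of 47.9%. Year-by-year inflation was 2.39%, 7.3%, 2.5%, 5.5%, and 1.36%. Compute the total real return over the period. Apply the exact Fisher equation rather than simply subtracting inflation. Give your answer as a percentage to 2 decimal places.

Cumulative inflation factor: 1.0239 × 1.073 × 1.025 × 1.055 × 1.0136 ≈ 1.20420.
Nominal growth factor: 1.47900. Real growth factor = 1.47900 / 1.20420 ≈ 1.22820.
Total real return ≈ 22.8197%.

22.82%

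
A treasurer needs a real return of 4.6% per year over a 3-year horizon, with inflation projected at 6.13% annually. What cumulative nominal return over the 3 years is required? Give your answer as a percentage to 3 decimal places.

Required annual nominal rate: (1+4.6%)(1+6.13%) − 1 = 11.01198%.
Cumulative over 3 years: (1 + 0.1101198)^3 − 1 ≈ 0.36807.

36.807%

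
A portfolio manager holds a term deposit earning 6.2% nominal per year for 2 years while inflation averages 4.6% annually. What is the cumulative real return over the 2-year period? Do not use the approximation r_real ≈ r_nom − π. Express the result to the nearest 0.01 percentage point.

The annual real rate is (1+6.2%)/(1+4.6%) − 1 = 1.5296%.
Compounded over 2 years: (1 + 0.015296)^2 − 1 ≈ 0.03083.

3.08%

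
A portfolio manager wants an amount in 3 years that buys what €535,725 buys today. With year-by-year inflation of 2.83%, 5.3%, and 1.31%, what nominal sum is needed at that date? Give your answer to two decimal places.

€587,682.06

Cumulative price-level factor: 1.0283 × 1.053 × 1.0131 ≈ 1.0969845787.
Multiplying €535,725 by the price-level factor gives the future nominal sum.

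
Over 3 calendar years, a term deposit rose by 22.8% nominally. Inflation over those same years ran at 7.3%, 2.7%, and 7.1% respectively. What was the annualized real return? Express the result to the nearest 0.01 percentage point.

1.33%

Cumulative inflation factor: 1.073 × 1.027 × 1.071 ≈ 1.18021.
Nominal growth factor: 1.22800. Real growth factor = 1.22800 / 1.18021 ≈ 1.04049.
Annualized: 1.04049^(1/3) − 1 ≈ 0.01332.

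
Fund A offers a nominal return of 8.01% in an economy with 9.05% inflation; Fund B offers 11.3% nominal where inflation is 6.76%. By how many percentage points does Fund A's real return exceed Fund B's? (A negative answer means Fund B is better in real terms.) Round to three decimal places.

Fund A real return: 1.0801/1.0905 − 1 = -0.9537%.
Fund B real return: 1.113/1.0676 − 1 = 4.2525%.
Difference: -0.9537 − 4.2525 = -5.2062 pp.

-5.206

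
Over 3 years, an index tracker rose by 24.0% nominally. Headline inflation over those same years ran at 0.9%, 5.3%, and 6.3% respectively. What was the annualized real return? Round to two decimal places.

Cumulative inflation factor: 1.009 × 1.053 × 1.063 ≈ 1.12941.
Nominal growth factor: 1.24000. Real growth factor = 1.24000 / 1.12941 ≈ 1.09792.
Annualized: 1.09792^(1/3) − 1 ≈ 0.03163.

3.16%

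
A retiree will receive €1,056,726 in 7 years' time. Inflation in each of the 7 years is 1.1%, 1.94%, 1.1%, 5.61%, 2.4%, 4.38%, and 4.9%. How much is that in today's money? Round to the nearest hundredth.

€856,480.88

Price-level factor over 7 years: 1.011 × 1.0194 × 1.011 × 1.0561 × 1.024 × 1.0438 × 1.049 ≈ 1.2337998707.
Purchasing power today: €1,056,726 divided by that factor.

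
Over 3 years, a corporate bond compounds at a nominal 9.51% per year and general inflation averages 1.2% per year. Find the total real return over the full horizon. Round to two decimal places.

26.71%

The annual real rate is (1+9.51%)/(1+1.2%) − 1 = 8.2115%.
Compounded over 3 years: (1 + 0.082115)^3 − 1 ≈ 0.26713.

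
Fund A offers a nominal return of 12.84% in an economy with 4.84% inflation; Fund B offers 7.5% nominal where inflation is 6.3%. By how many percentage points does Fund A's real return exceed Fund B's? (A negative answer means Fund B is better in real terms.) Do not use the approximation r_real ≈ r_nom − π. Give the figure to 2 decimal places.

Fund A real return: 1.1284/1.0484 − 1 = 7.631%.
Fund B real return: 1.075/1.063 − 1 = 1.129%.
Difference: 7.631 − 1.129 = 6.502 pp.

6.50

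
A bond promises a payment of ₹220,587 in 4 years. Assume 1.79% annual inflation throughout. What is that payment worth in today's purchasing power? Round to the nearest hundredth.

Price-level factor over 4 years: (1 + 1.79%)^4 ≈ 1.0735455040.
Purchasing power today: ₹220,587 divided by that factor.

₹205,475.22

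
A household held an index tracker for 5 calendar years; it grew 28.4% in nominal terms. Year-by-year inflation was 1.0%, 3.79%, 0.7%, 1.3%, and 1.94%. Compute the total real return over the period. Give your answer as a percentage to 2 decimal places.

17.79%

Cumulative inflation factor: 1.010 × 1.0379 × 1.007 × 1.013 × 1.0194 ≈ 1.09009.
Nominal growth factor: 1.28400. Real growth factor = 1.28400 / 1.09009 ≈ 1.17789.
Total real return ≈ 17.7890%.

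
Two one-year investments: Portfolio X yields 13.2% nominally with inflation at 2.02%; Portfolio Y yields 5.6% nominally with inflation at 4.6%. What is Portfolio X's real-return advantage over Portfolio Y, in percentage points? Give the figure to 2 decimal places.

10.00

Portfolio X real return: 1.132/1.0202 − 1 = 10.959%.
Portfolio Y real return: 1.056/1.046 − 1 = 0.956%.
Difference: 10.959 − 0.956 = 10.003 pp.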